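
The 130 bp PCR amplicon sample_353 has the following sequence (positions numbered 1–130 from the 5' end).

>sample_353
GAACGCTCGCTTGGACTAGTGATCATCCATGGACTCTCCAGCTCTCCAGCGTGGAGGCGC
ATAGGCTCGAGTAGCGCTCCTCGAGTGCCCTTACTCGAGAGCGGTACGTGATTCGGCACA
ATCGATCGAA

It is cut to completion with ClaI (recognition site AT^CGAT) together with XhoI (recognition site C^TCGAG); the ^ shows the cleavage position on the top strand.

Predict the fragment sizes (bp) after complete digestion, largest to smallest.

66, 28, 14, 14, 8 bp

The ClaI site (ATCGAT) starts at position 121.
ClaI cuts after base 2 of each site, so after position 122.
XhoI sites (CTCGAG) start at positions 66, 80, 94.
XhoI cuts after the first base of each site, so after positions 66, 80, 94.
Combined cut positions: 66, 80, 94, 122.
Linear molecule, 4 cuts → 5 fragments:
  1–66 → 66 bp
  67–80 → 14 bp
  81–94 → 14 bp
  95–122 → 28 bp
  123–130 → 8 bp
Sorted largest to smallest: 66, 28, 14, 14, 8 bp.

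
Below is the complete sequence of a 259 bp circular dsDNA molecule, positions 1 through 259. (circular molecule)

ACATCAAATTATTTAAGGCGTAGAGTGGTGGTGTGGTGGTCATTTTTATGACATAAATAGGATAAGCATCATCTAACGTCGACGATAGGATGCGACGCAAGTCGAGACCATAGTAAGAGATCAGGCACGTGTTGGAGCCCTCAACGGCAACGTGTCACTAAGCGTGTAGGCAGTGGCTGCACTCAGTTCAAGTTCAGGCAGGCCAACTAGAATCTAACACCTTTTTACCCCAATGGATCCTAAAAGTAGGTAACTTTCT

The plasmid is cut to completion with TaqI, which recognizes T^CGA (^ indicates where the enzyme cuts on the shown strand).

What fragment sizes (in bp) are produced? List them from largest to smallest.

TaqI sites (TCGA) start at positions 79, 102.
TaqI cuts after the first base of each site, so after positions 79, 102.
Circular molecule, 2 cuts → 2 fragments:
  80–102 → 23 bp
  103–259 then 1–79 → 157 + 79 = 236 bp
Sorted largest to smallest: 236, 23 bp.

236, 23 bp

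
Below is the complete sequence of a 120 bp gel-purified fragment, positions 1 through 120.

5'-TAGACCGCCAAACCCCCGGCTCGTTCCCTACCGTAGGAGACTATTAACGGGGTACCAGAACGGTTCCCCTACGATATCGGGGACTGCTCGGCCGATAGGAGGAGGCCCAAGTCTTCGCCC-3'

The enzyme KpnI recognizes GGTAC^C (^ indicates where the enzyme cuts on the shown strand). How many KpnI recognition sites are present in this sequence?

GGTACC occurs starting at position 51.
KpnI cuts at 1 site.

1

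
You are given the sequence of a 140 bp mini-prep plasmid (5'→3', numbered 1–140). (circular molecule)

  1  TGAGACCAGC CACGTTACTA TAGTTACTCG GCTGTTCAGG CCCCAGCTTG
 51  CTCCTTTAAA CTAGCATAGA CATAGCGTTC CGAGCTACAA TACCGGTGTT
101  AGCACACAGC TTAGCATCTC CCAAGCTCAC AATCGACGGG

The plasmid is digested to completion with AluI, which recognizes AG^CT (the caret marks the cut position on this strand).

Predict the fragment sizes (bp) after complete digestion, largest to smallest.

AluI sites (AGCT) start at positions 45, 83, 108, 124.
AluI cuts after base 2 of each site, so after positions 46, 84, 109, 125.
Circular molecule, 4 cuts → 4 fragments:
  47–84 → 38 bp
  85–109 → 25 bp
  110–125 → 16 bp
  126–140 then 1–46 → 15 + 46 = 61 bp
Sorted largest to smallest: 61, 38, 25, 16 bp.

61, 38, 25, 16 bp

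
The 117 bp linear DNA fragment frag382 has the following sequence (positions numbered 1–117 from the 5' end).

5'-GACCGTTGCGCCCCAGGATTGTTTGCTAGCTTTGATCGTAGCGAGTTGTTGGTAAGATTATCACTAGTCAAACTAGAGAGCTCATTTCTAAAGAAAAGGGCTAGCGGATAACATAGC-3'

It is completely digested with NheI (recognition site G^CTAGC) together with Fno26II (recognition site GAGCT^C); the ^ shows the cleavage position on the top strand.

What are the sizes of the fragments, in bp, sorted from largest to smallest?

NheI sites (GCTAGC) start at positions 25, 100.
NheI cuts after the first base of each site, so after positions 25, 100.
The Fno26II site (GAGCTC) starts at position 78.
Fno26II cuts after base 5 of each site (before the last base), so after position 82.
Combined cut positions: 25, 82, 100.
Linear molecule, 3 cuts → 4 fragments:
  1–25 → 25 bp
  26–82 → 57 bp
  83–100 → 18 bp
  101–117 → 17 bp
Sorted largest to smallest: 57, 25, 18, 17 bp.

57, 25, 18, 17 bp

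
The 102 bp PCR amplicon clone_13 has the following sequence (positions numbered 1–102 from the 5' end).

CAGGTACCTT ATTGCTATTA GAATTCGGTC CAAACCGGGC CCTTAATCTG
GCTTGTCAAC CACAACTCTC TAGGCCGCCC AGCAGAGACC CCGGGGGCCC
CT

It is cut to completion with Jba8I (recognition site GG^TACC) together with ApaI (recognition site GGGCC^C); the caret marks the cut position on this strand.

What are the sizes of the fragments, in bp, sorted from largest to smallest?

58, 37, 4, 3 bp

The Jba8I site (GGTACC) starts at position 3.
Jba8I cuts after base 2 of each site, so after position 4.
ApaI sites (GGGCCC) start at positions 37, 95.
ApaI cuts after base 5 of each site (before the last base), so after positions 41, 99.
Combined cut positions: 4, 41, 99.
Linear molecule, 3 cuts → 4 fragments:
  1–4 → 4 bp
  5–41 → 37 bp
  42–99 → 58 bp
  100–102 → 3 bp
Sorted largest to smallest: 58, 37, 4, 3 bp.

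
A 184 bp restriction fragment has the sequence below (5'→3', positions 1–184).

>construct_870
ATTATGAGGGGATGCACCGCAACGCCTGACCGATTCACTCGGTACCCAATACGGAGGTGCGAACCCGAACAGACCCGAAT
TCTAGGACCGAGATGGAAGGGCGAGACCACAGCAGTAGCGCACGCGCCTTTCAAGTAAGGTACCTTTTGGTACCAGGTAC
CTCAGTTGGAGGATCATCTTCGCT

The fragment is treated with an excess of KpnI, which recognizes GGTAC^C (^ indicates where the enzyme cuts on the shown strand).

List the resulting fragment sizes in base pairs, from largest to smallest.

98, 45, 24, 10, 7 bp

KpnI sites (GGTACC) start at positions 41, 139, 149, 156.
KpnI cuts after base 5 of each site (before the last base), so after positions 45, 143, 153, 160.
Linear molecule, 4 cuts → 5 fragments:
  1–45 → 45 bp
  46–143 → 98 bp
  144–153 → 10 bp
  154–160 → 7 bp
  161–184 → 24 bp
Sorted largest to smallest: 98, 45, 24, 10, 7 bp.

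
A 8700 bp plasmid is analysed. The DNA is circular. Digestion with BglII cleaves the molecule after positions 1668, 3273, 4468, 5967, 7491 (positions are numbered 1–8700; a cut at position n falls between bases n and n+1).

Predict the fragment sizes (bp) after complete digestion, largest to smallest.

Circular molecule, 5 cuts → 5 fragments:
  3273 − 1668 = 1605 bp
  4468 − 3273 = 1195 bp
  5967 − 4468 = 1499 bp
  7491 − 5967 = 1524 bp
  wrap: 8700 − 7491 + 1668 = 2877 bp
Sorted largest to smallest: 2877, 1605, 1524, 1499, 1195 bp.

2877, 1605, 1524, 1499, 1195 bp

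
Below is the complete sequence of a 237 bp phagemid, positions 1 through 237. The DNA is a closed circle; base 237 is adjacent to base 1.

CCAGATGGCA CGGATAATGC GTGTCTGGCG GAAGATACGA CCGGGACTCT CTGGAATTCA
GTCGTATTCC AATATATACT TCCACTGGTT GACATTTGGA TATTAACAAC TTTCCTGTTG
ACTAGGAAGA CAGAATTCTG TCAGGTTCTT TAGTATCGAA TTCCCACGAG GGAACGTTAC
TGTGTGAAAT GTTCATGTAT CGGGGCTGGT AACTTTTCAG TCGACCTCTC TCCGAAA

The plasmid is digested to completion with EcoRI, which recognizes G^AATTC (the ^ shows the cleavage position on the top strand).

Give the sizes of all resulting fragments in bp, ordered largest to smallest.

EcoRI sites (GAATTC) start at positions 54, 133, 158.
EcoRI cuts after the first base of each site, so after positions 54, 133, 158.
Circular molecule, 3 cuts → 3 fragments:
  55–133 → 79 bp
  134–158 → 25 bp
  159–237 then 1–54 → 79 + 54 = 133 bp
Sorted largest to smallest: 133, 79, 25 bp.

133, 79, 25 bp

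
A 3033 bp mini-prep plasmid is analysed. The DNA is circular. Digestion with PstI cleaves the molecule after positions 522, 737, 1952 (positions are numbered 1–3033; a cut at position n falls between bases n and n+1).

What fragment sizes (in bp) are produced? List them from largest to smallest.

1603, 1215, 215 bp

Circular molecule, 3 cuts → 3 fragments:
  737 − 522 = 215 bp
  1952 − 737 = 1215 bp
  wrap: 3033 − 1952 + 522 = 1603 bp
Sorted largest to smallest: 1603, 1215, 215 bp.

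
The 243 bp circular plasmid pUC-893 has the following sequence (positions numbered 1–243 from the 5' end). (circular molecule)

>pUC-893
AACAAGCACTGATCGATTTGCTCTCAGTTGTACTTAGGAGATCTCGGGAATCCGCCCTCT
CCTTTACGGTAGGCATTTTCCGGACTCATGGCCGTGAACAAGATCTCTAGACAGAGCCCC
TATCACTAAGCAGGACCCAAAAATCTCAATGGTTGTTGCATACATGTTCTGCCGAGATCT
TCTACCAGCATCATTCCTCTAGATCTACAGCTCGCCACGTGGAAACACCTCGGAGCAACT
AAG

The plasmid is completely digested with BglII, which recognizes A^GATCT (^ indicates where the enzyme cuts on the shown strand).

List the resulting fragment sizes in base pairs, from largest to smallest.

81, 74, 62, 26 bp

BglII sites (AGATCT) start at positions 39, 101, 175, 201.
BglII cuts after the first base of each site, so after positions 39, 101, 175, 201.
Circular molecule, 4 cuts → 4 fragments:
  40–101 → 62 bp
  102–175 → 74 bp
  176–201 → 26 bp
  202–243 then 1–39 → 42 + 39 = 81 bp
Sorted largest to smallest: 81, 74, 62, 26 bp.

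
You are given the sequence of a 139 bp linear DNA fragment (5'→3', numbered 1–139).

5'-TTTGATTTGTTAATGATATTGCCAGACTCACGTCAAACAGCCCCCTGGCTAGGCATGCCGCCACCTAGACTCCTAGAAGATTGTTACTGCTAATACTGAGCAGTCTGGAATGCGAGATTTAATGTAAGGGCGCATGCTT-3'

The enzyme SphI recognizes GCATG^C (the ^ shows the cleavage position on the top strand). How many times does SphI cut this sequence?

2

GCATGC occurs starting at positions 53, 132.
SphI cuts at 2 sites.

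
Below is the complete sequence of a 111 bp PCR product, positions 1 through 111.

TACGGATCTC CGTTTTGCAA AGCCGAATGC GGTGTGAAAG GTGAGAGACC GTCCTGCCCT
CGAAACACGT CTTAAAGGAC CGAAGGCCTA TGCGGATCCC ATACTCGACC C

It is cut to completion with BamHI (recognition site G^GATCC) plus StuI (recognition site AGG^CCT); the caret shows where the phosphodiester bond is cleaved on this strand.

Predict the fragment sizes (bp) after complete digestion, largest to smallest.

86, 17, 8 bp

The BamHI site (GGATCC) starts at position 94.
BamHI cuts after the first base of each site, so after position 94.
The StuI site (AGGCCT) starts at position 84.
StuI cuts after base 3 of each site, so after position 86.
Combined cut positions: 86, 94.
Linear molecule, 2 cuts → 3 fragments:
  1–86 → 86 bp
  87–94 → 8 bp
  95–111 → 17 bp
Sorted largest to smallest: 86, 17, 8 bp.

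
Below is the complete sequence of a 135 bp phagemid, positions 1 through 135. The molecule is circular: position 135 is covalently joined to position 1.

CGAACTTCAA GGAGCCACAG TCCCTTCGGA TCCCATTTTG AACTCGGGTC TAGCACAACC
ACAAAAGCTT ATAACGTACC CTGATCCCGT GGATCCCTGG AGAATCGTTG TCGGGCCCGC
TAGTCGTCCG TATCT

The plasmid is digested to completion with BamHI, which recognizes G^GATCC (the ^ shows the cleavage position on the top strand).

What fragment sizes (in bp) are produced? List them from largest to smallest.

72, 63 bp

BamHI sites (GGATCC) start at positions 28, 91.
BamHI cuts after the first base of each site, so after positions 28, 91.
Circular molecule, 2 cuts → 2 fragments:
  29–91 → 63 bp
  92–135 then 1–28 → 44 + 28 = 72 bp
Sorted largest to smallest: 72, 63 bp.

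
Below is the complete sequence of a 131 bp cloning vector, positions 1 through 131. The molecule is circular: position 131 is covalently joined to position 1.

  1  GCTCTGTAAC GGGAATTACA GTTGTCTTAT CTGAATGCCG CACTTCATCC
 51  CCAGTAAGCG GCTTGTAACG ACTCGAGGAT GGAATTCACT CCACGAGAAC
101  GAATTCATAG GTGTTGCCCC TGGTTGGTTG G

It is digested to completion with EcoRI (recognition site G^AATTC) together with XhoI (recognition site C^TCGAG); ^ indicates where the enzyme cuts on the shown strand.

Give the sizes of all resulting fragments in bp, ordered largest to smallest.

102, 19, 10 bp

EcoRI sites (GAATTC) start at positions 82, 101.
EcoRI cuts after the first base of each site, so after positions 82, 101.
The XhoI site (CTCGAG) starts at position 72.
XhoI cuts after the first base of each site, so after position 72.
Combined cut positions: 72, 82, 101.
Circular molecule, 3 cuts → 3 fragments:
  73–82 → 10 bp
  83–101 → 19 bp
  102–131 then 1–72 → 30 + 72 = 102 bp
Sorted largest to smallest: 102, 19, 10 bp.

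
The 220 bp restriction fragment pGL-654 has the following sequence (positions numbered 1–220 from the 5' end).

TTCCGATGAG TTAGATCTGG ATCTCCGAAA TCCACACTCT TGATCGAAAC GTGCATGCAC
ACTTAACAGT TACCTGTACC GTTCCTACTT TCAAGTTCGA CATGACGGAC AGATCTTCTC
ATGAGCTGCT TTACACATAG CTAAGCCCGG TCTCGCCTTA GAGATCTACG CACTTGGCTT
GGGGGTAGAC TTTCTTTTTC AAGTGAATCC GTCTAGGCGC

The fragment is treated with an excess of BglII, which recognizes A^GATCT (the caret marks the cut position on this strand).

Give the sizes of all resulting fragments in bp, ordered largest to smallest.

BglII sites (AGATCT) start at positions 13, 111, 162.
BglII cuts after the first base of each site, so after positions 13, 111, 162.
Linear molecule, 3 cuts → 4 fragments:
  1–13 → 13 bp
  14–111 → 98 bp
  112–162 → 51 bp
  163–220 → 58 bp
Sorted largest to smallest: 98, 58, 51, 13 bp.

98, 58, 51, 13 bp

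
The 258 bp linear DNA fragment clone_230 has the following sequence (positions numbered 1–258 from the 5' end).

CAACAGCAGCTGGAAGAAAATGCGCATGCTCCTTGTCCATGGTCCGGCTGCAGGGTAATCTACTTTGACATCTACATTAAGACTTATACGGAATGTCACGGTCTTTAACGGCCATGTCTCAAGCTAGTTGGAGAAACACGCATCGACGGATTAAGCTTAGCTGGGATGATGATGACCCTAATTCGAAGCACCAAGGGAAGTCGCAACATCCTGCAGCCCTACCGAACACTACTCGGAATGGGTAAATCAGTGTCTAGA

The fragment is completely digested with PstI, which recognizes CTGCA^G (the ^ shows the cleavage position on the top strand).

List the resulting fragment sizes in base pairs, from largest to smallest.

PstI sites (CTGCAG) start at positions 48, 211.
PstI cuts after base 5 of each site (before the last base), so after positions 52, 215.
Linear molecule, 2 cuts → 3 fragments:
  1–52 → 52 bp
  53–215 → 163 bp
  216–258 → 43 bp
Sorted largest to smallest: 163, 52, 43 bp.

163, 52, 43 bp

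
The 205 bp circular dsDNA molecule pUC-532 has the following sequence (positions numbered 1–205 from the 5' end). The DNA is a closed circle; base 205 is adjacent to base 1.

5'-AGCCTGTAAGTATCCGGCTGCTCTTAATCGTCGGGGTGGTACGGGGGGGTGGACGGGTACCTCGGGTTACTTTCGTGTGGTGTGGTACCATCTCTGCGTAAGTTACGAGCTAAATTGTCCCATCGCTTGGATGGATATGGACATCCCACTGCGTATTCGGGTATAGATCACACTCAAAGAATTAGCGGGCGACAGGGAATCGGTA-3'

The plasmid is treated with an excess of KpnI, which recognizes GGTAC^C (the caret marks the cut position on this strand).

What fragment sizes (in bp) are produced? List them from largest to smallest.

177, 28 bp

KpnI sites (GGTACC) start at positions 56, 84.
KpnI cuts after base 5 of each site (before the last base), so after positions 60, 88.
Circular molecule, 2 cuts → 2 fragments:
  61–88 → 28 bp
  89–205 then 1–60 → 117 + 60 = 177 bp
Sorted largest to smallest: 177, 28 bp.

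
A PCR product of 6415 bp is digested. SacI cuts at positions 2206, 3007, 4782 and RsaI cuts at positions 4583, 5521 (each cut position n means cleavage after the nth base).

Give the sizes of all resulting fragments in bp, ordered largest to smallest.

2206, 1576, 894, 801, 739, 199 bp

Combined cut positions (sorted): 2206, 3007, 4583, 4782, 5521.
Linear molecule, 5 cuts → 6 fragments:
  2206 − 0 = 2206 bp
  3007 − 2206 = 801 bp
  4583 − 3007 = 1576 bp
  4782 − 4583 = 199 bp
  5521 − 4782 = 739 bp
  6415 − 5521 = 894 bp
Sorted largest to smallest: 2206, 1576, 894, 801, 739, 199 bp.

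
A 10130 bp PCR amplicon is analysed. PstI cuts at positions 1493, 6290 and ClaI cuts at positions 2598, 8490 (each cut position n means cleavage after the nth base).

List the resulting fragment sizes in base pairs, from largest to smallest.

Combined cut positions (sorted): 1493, 2598, 6290, 8490.
Linear molecule, 4 cuts → 5 fragments:
  1493 − 0 = 1493 bp
  2598 − 1493 = 1105 bp
  6290 − 2598 = 3692 bp
  8490 − 6290 = 2200 bp
  10130 − 8490 = 1640 bp
Sorted largest to smallest: 3692, 2200, 1640, 1493, 1105 bp.

3692, 2200, 1640, 1493, 1105 bp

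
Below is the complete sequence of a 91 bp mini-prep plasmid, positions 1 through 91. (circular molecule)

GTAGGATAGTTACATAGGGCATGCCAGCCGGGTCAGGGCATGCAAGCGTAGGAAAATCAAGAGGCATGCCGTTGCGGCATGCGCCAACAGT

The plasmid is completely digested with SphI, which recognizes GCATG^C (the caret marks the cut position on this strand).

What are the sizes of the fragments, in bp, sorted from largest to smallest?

33, 26, 19, 13 bp

SphI sites (GCATGC) start at positions 19, 38, 64, 77.
SphI cuts after base 5 of each site (before the last base), so after positions 23, 42, 68, 81.
Circular molecule, 4 cuts → 4 fragments:
  24–42 → 19 bp
  43–68 → 26 bp
  69–81 → 13 bp
  82–91 then 1–23 → 10 + 23 = 33 bp
Sorted largest to smallest: 33, 26, 19, 13 bp.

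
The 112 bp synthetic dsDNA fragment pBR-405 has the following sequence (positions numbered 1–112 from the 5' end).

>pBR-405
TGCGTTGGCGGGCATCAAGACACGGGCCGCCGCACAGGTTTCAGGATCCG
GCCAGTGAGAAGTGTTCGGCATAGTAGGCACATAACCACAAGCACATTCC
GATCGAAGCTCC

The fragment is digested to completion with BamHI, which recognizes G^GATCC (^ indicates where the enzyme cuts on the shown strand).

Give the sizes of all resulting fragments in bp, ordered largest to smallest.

68, 44 bp

The BamHI site (GGATCC) starts at position 44.
BamHI cuts after the first base of each site, so after position 44.
Linear molecule, 1 cut → 2 fragments:
  1–44 → 44 bp
  45–112 → 68 bp
Sorted largest to smallest: 68, 44 bp.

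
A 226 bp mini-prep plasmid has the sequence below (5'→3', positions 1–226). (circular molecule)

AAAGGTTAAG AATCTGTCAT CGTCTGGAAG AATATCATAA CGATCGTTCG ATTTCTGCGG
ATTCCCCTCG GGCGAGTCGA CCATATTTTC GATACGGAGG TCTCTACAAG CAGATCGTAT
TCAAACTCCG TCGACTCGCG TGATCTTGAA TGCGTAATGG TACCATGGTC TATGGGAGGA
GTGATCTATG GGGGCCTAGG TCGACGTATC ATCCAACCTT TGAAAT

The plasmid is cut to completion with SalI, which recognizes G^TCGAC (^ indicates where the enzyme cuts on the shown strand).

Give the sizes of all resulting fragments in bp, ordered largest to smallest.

SalI sites (GTCGAC) start at positions 76, 130, 200.
SalI cuts after the first base of each site, so after positions 76, 130, 200.
Circular molecule, 3 cuts → 3 fragments:
  77–130 → 54 bp
  131–200 → 70 bp
  201–226 then 1–76 → 26 + 76 = 102 bp
Sorted largest to smallest: 102, 70, 54 bp.

102, 70, 54 bp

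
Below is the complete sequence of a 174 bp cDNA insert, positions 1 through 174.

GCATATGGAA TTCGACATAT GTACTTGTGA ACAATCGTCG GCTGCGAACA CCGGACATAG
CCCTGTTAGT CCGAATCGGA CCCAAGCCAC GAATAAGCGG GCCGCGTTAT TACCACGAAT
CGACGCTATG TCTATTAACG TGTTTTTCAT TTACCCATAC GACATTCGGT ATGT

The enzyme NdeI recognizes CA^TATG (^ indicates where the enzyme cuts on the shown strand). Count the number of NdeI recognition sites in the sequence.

2

CATATG occurs starting at positions 2, 16.
NdeI cuts at 2 sites.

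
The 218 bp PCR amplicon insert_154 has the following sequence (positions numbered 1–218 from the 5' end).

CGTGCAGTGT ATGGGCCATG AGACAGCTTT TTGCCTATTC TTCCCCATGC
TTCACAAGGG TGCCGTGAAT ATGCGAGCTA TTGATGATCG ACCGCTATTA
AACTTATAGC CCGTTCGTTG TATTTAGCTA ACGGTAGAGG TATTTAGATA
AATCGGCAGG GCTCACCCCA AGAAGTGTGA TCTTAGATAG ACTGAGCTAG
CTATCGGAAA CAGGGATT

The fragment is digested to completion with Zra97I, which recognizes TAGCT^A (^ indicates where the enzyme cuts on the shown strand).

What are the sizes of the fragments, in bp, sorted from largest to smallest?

Zra97I sites (TAGCTA) start at positions 125, 198.
Zra97I cuts after base 5 of each site (before the last base), so after positions 129, 202.
Linear molecule, 2 cuts → 3 fragments:
  1–129 → 129 bp
  130–202 → 73 bp
  203–218 → 16 bp
Sorted largest to smallest: 129, 73, 16 bp.

129, 73, 16 bp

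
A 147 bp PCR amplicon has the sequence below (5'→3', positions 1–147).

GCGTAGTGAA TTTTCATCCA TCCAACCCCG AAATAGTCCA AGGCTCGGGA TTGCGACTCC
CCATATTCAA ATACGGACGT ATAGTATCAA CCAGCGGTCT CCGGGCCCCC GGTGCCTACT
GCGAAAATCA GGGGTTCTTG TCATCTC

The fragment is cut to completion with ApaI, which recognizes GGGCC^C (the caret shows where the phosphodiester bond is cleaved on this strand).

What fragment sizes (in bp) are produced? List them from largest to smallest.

107, 40 bp

The ApaI site (GGGCCC) starts at position 103.
ApaI cuts after base 5 of each site (before the last base), so after position 107.
Linear molecule, 1 cut → 2 fragments:
  1–107 → 107 bp
  108–147 → 40 bp
Sorted largest to smallest: 107, 40 bp.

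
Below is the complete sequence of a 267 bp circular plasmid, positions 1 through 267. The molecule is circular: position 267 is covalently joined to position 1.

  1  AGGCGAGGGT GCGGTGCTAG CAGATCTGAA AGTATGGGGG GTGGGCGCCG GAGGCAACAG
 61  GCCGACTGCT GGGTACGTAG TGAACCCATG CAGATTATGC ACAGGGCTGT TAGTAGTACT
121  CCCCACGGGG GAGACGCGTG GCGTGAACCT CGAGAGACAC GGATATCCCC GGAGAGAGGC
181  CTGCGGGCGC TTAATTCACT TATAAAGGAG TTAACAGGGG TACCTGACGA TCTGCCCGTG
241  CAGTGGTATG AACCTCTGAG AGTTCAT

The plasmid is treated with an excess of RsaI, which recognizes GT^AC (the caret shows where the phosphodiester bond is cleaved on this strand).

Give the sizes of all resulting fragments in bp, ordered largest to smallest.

RsaI sites (GTAC) start at positions 73, 116, 220.
RsaI cuts after base 2 of each site, so after positions 74, 117, 221.
Circular molecule, 3 cuts → 3 fragments:
  75–117 → 43 bp
  118–221 → 104 bp
  222–267 then 1–74 → 46 + 74 = 120 bp
Sorted largest to smallest: 120, 104, 43 bp.

120, 104, 43 bp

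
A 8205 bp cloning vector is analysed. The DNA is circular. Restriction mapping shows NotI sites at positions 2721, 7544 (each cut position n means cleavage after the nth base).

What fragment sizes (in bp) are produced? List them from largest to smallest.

4823, 3382 bp

Circular molecule, 2 cuts → 2 fragments:
  7544 − 2721 = 4823 bp
  wrap: 8205 − 7544 + 2721 = 3382 bp
Sorted largest to smallest: 4823, 3382 bp.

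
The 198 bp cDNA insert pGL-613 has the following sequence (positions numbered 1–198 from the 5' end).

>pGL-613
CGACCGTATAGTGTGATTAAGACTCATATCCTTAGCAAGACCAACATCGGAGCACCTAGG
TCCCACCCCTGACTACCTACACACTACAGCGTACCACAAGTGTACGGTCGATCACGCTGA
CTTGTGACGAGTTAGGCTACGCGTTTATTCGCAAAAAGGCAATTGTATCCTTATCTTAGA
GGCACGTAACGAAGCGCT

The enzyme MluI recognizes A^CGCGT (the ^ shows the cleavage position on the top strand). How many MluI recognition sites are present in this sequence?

ACGCGT occurs starting at position 139.
MluI cuts at 1 site.

1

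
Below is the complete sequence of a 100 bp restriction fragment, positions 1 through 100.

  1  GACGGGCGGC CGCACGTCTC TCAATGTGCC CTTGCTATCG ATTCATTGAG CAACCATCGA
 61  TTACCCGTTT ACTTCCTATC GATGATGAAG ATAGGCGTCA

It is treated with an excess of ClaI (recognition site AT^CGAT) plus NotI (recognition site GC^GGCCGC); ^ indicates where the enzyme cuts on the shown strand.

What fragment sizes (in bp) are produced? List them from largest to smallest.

31, 22, 21, 19, 7 bp

ClaI sites (ATCGAT) start at positions 37, 56, 78.
ClaI cuts after base 2 of each site, so after positions 38, 57, 79.
The NotI site (GCGGCCGC) starts at position 6.
NotI cuts after base 2 of each site, so after position 7.
Combined cut positions: 7, 38, 57, 79.
Linear molecule, 4 cuts → 5 fragments:
  1–7 → 7 bp
  8–38 → 31 bp
  39–57 → 19 bp
  58–79 → 22 bp
  80–100 → 21 bp
Sorted largest to smallest: 31, 22, 21, 19, 7 bp.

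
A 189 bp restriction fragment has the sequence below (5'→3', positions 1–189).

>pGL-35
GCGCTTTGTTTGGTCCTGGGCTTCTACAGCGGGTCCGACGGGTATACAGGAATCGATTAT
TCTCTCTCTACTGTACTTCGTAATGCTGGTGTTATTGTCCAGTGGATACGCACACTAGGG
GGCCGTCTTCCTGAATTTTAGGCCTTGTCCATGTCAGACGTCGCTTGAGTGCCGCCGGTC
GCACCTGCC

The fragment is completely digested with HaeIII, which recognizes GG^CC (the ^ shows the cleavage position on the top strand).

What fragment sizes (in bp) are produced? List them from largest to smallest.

122, 47, 20 bp

HaeIII sites (GGCC) start at positions 121, 141.
HaeIII cuts after base 2 of each site, so after positions 122, 142.
Linear molecule, 2 cuts → 3 fragments:
  1–122 → 122 bp
  123–142 → 20 bp
  143–189 → 47 bp
Sorted largest to smallest: 122, 47, 20 bp.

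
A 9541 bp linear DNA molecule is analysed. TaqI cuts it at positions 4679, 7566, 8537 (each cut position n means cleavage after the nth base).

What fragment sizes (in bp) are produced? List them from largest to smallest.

Linear molecule, 3 cuts → 4 fragments:
  4679 − 0 = 4679 bp
  7566 − 4679 = 2887 bp
  8537 − 7566 = 971 bp
  9541 − 8537 = 1004 bp
Sorted largest to smallest: 4679, 2887, 1004, 971 bp.

4679, 2887, 1004, 971 bp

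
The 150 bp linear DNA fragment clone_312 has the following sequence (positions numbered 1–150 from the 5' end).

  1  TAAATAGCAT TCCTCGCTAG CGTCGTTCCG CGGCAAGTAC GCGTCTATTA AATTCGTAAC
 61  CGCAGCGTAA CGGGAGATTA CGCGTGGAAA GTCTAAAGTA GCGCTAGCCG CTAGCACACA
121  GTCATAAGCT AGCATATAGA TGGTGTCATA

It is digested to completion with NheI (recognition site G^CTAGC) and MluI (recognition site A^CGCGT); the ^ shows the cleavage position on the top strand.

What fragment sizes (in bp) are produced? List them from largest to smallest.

41, 23, 23, 22, 18, 16, 7 bp

NheI sites (GCTAGC) start at positions 16, 103, 110, 128.
NheI cuts after the first base of each site, so after positions 16, 103, 110, 128.
MluI sites (ACGCGT) start at positions 39, 80.
MluI cuts after the first base of each site, so after positions 39, 80.
Combined cut positions: 16, 39, 80, 103, 110, 128.
Linear molecule, 6 cuts → 7 fragments:
  1–16 → 16 bp
  17–39 → 23 bp
  40–80 → 41 bp
  81–103 → 23 bp
  104–110 → 7 bp
  111–128 → 18 bp
  129–150 → 22 bp
Sorted largest to smallest: 41, 23, 23, 22, 18, 16, 7 bp.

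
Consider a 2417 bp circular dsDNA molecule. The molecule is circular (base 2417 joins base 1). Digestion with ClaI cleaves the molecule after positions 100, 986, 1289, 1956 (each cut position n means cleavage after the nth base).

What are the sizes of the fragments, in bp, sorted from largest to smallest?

Circular molecule, 4 cuts → 4 fragments:
  986 − 100 = 886 bp
  1289 − 986 = 303 bp
  1956 − 1289 = 667 bp
  wrap: 2417 − 1956 + 100 = 561 bp
Sorted largest to smallest: 886, 667, 561, 303 bp.

886, 667, 561, 303 bp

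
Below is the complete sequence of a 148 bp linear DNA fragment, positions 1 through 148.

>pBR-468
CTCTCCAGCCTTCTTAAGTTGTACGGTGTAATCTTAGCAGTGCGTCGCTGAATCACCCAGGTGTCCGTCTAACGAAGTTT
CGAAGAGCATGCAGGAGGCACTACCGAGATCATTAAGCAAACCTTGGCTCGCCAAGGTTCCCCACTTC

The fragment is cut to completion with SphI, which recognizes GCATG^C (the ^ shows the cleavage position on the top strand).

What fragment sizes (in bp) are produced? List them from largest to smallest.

The SphI site (GCATGC) starts at position 87.
SphI cuts after base 5 of each site (before the last base), so after position 91.
Linear molecule, 1 cut → 2 fragments:
  1–91 → 91 bp
  92–148 → 57 bp
Sorted largest to smallest: 91, 57 bp.

91, 57 bp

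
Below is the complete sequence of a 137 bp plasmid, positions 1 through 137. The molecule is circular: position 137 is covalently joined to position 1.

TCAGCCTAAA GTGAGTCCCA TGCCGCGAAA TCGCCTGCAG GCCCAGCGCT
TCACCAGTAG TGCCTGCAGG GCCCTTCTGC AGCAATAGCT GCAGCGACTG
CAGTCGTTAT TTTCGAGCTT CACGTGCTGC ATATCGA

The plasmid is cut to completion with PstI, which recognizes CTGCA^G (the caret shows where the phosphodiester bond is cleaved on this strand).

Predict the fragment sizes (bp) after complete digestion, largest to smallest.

PstI sites (CTGCAG) start at positions 35, 64, 77, 89, 98.
PstI cuts after base 5 of each site (before the last base), so after positions 39, 68, 81, 93, 102.
Circular molecule, 5 cuts → 5 fragments:
  40–68 → 29 bp
  69–81 → 13 bp
  82–93 → 12 bp
  94–102 → 9 bp
  103–137 then 1–39 → 35 + 39 = 74 bp
Sorted largest to smallest: 74, 29, 13, 12, 9 bp.

74, 29, 13, 12, 9 bp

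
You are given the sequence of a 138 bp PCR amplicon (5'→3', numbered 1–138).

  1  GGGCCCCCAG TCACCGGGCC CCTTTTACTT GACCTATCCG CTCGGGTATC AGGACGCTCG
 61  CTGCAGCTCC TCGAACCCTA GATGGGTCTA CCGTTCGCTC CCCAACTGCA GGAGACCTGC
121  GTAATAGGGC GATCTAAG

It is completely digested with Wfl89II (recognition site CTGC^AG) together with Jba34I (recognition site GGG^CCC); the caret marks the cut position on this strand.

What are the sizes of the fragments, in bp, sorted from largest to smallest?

Wfl89II sites (CTGCAG) start at positions 61, 106.
Wfl89II cuts after base 4 of each site, so after positions 64, 109.
Jba34I sites (GGGCCC) start at positions 1, 16.
Jba34I cuts after base 3 of each site, so after positions 3, 18.
Combined cut positions: 3, 18, 64, 109.
Linear molecule, 4 cuts → 5 fragments:
  1–3 → 3 bp
  4–18 → 15 bp
  19–64 → 46 bp
  65–109 → 45 bp
  110–138 → 29 bp
Sorted largest to smallest: 46, 45, 29, 15, 3 bp.

46, 45, 29, 15, 3 bp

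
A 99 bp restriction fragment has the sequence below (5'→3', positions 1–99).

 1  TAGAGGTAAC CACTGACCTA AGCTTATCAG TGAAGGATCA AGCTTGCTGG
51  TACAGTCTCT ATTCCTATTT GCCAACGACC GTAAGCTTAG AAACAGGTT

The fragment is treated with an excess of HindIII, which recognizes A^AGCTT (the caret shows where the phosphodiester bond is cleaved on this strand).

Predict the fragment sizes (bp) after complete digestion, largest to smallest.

43, 20, 20, 16 bp

HindIII sites (AAGCTT) start at positions 20, 40, 83.
HindIII cuts after the first base of each site, so after positions 20, 40, 83.
Linear molecule, 3 cuts → 4 fragments:
  1–20 → 20 bp
  21–40 → 20 bp
  41–83 → 43 bp
  84–99 → 16 bp
Sorted largest to smallest: 43, 20, 20, 16 bp.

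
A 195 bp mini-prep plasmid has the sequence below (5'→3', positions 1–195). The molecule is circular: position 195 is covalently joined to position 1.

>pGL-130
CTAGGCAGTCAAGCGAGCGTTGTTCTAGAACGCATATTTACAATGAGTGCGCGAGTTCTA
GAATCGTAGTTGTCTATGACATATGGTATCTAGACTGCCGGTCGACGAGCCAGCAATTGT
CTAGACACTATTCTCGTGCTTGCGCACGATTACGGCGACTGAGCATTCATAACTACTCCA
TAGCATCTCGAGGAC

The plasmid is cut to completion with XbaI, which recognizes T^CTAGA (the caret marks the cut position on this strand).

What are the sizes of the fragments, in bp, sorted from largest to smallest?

XbaI sites (TCTAGA) start at positions 24, 57, 89, 120.
XbaI cuts after the first base of each site, so after positions 24, 57, 89, 120.
Circular molecule, 4 cuts → 4 fragments:
  25–57 → 33 bp
  58–89 → 32 bp
  90–120 → 31 bp
  121–195 then 1–24 → 75 + 24 = 99 bp
Sorted largest to smallest: 99, 33, 32, 31 bp.

99, 33, 32, 31 bp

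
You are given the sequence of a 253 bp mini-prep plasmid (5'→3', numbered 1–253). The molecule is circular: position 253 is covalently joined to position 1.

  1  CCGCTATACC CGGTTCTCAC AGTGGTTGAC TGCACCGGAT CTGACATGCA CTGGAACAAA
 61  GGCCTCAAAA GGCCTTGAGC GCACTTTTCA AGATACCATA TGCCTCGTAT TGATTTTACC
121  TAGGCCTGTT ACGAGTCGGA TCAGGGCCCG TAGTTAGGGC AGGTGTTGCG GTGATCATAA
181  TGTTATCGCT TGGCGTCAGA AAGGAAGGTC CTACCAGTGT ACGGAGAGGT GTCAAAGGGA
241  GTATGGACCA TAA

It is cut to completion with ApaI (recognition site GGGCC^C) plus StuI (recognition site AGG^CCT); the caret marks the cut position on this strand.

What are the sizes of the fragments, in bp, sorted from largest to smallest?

167, 52, 24, 10 bp

The ApaI site (GGGCCC) starts at position 144.
ApaI cuts after base 5 of each site (before the last base), so after position 148.
StuI sites (AGGCCT) start at positions 60, 70, 122.
StuI cuts after base 3 of each site, so after positions 62, 72, 124.
Combined cut positions: 62, 72, 124, 148.
Circular molecule, 4 cuts → 4 fragments:
  63–72 → 10 bp
  73–124 → 52 bp
  125–148 → 24 bp
  149–253 then 1–62 → 105 + 62 = 167 bp
Sorted largest to smallest: 167, 52, 24, 10 bp.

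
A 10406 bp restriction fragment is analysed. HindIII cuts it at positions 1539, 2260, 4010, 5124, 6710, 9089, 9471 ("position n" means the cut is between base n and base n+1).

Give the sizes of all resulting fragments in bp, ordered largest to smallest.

2379, 1750, 1586, 1539, 1114, 935, 721, 382 bp

Linear molecule, 7 cuts → 8 fragments:
  1539 − 0 = 1539 bp
  2260 − 1539 = 721 bp
  4010 − 2260 = 1750 bp
  5124 − 4010 = 1114 bp
  6710 − 5124 = 1586 bp
  9089 − 6710 = 2379 bp
  9471 − 9089 = 382 bp
  10406 − 9471 = 935 bp
Sorted largest to smallest: 2379, 1750, 1586, 1539, 1114, 935, 721, 382 bp.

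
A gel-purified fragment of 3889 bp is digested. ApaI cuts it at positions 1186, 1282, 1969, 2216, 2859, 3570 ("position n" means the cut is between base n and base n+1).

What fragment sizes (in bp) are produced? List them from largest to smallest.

Linear molecule, 6 cuts → 7 fragments:
  1186 − 0 = 1186 bp
  1282 − 1186 = 96 bp
  1969 − 1282 = 687 bp
  2216 − 1969 = 247 bp
  2859 − 2216 = 643 bp
  3570 − 2859 = 711 bp
  3889 − 3570 = 319 bp
Sorted largest to smallest: 1186, 711, 687, 643, 319, 247, 96 bp.

1186, 711, 687, 643, 319, 247, 96 bp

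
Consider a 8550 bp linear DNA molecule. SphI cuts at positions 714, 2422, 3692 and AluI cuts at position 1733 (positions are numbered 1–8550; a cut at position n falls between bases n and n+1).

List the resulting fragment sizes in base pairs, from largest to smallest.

Combined cut positions (sorted): 714, 1733, 2422, 3692.
Linear molecule, 4 cuts → 5 fragments:
  714 − 0 = 714 bp
  1733 − 714 = 1019 bp
  2422 − 1733 = 689 bp
  3692 − 2422 = 1270 bp
  8550 − 3692 = 4858 bp
Sorted largest to smallest: 4858, 1270, 1019, 714, 689 bp.

4858, 1270, 1019, 714, 689 bp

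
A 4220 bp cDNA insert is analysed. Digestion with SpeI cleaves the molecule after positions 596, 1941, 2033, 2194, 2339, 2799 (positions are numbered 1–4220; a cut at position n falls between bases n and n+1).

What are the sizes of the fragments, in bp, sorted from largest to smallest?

1421, 1345, 596, 460, 161, 145, 92 bp

Linear molecule, 6 cuts → 7 fragments:
  596 − 0 = 596 bp
  1941 − 596 = 1345 bp
  2033 − 1941 = 92 bp
  2194 − 2033 = 161 bp
  2339 − 2194 = 145 bp
  2799 − 2339 = 460 bp
  4220 − 2799 = 1421 bp
Sorted largest to smallest: 1421, 1345, 596, 460, 161, 145, 92 bp.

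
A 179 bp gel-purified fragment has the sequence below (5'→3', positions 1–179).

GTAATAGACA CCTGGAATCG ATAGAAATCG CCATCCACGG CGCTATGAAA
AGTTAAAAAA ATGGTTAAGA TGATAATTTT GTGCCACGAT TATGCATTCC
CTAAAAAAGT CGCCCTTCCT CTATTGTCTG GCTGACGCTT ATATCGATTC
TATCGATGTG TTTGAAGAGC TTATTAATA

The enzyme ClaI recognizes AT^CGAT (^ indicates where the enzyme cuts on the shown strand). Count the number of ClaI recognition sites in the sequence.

ATCGAT occurs starting at positions 17, 143, 152.
ClaI cuts at 3 sites.

3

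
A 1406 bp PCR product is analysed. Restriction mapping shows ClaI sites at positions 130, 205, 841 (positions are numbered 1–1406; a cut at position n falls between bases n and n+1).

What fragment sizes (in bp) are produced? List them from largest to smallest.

Linear molecule, 3 cuts → 4 fragments:
  130 − 0 = 130 bp
  205 − 130 = 75 bp
  841 − 205 = 636 bp
  1406 − 841 = 565 bp
Sorted largest to smallest: 636, 565, 130, 75 bp.

636, 565, 130, 75 bp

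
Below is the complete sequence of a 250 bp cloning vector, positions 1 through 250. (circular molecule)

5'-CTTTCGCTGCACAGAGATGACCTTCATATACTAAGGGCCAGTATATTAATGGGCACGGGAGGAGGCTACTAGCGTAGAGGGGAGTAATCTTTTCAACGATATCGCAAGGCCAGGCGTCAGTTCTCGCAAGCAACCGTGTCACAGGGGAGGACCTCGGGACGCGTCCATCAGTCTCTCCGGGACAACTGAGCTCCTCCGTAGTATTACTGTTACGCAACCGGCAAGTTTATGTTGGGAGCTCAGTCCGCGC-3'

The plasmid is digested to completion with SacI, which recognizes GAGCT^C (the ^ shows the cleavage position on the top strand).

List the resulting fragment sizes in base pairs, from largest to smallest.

SacI sites (GAGCTC) start at positions 188, 236.
SacI cuts after base 5 of each site (before the last base), so after positions 192, 240.
Circular molecule, 2 cuts → 2 fragments:
  193–240 → 48 bp
  241–250 then 1–192 → 10 + 192 = 202 bp
Sorted largest to smallest: 202, 48 bp.

202, 48 bp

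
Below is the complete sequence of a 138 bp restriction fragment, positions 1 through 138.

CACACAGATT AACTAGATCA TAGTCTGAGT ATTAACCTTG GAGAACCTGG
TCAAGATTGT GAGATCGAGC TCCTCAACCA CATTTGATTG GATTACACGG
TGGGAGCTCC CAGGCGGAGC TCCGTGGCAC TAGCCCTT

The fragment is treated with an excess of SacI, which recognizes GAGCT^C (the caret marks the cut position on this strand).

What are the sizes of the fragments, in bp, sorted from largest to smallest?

SacI sites (GAGCTC) start at positions 67, 104, 117.
SacI cuts after base 5 of each site (before the last base), so after positions 71, 108, 121.
Linear molecule, 3 cuts → 4 fragments:
  1–71 → 71 bp
  72–108 → 37 bp
  109–121 → 13 bp
  122–138 → 17 bp
Sorted largest to smallest: 71, 37, 17, 13 bp.

71, 37, 17, 13 bp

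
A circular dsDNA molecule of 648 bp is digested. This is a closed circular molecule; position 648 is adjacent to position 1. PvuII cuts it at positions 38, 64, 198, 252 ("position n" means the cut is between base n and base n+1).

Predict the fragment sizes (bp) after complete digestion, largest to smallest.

Circular molecule, 4 cuts → 4 fragments:
  64 − 38 = 26 bp
  198 − 64 = 134 bp
  252 − 198 = 54 bp
  wrap: 648 − 252 + 38 = 434 bp
Sorted largest to smallest: 434, 134, 54, 26 bp.

434, 134, 54, 26 bp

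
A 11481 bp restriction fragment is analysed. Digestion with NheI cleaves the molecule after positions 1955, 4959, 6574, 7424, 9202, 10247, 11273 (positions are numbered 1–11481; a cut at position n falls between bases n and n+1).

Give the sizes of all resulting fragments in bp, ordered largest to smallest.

3004, 1955, 1778, 1615, 1045, 1026, 850, 208 bp

Linear molecule, 7 cuts → 8 fragments:
  1955 − 0 = 1955 bp
  4959 − 1955 = 3004 bp
  6574 − 4959 = 1615 bp
  7424 − 6574 = 850 bp
  9202 − 7424 = 1778 bp
  10247 − 9202 = 1045 bp
  11273 − 10247 = 1026 bp
  11481 − 11273 = 208 bp
Sorted largest to smallest: 3004, 1955, 1778, 1615, 1045, 1026, 850, 208 bp.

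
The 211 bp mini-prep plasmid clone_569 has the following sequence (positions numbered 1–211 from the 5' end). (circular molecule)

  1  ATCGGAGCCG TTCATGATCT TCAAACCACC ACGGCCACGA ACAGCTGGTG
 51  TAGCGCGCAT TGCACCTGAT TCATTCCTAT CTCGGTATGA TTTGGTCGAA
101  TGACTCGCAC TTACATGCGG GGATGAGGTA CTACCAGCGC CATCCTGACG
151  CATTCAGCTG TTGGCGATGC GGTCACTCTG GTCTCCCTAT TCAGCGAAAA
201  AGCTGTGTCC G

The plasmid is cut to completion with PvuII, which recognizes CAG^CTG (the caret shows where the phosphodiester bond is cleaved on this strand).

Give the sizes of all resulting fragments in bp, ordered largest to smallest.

PvuII sites (CAGCTG) start at positions 42, 155.
PvuII cuts after base 3 of each site, so after positions 44, 157.
Circular molecule, 2 cuts → 2 fragments:
  45–157 → 113 bp
  158–211 then 1–44 → 54 + 44 = 98 bp
Sorted largest to smallest: 113, 98 bp.

113, 98 bp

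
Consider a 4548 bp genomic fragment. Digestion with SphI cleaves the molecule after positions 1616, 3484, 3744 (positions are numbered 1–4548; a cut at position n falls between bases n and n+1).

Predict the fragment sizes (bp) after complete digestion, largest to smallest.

1868, 1616, 804, 260 bp

Linear molecule, 3 cuts → 4 fragments:
  1616 − 0 = 1616 bp
  3484 − 1616 = 1868 bp
  3744 − 3484 = 260 bp
  4548 − 3744 = 804 bp
Sorted largest to smallest: 1868, 1616, 804, 260 bp.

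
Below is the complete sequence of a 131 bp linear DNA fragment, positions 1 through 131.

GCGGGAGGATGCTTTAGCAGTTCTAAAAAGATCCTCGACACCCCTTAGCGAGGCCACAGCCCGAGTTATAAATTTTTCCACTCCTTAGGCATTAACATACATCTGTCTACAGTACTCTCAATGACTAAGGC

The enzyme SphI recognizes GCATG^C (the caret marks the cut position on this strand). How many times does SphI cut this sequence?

No occurrence of GCATGC is present in the sequence.
SphI does not cut: 0 sites.

0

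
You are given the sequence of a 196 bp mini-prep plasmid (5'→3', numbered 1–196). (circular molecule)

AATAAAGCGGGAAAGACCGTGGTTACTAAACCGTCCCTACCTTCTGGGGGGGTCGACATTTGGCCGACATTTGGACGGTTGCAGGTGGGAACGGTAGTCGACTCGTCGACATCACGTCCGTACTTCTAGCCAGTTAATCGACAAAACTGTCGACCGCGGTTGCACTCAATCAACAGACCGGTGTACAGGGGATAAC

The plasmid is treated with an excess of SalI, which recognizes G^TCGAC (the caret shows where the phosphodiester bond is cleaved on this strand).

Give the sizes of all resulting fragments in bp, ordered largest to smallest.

99, 45, 44, 8 bp

SalI sites (GTCGAC) start at positions 52, 97, 105, 149.
SalI cuts after the first base of each site, so after positions 52, 97, 105, 149.
Circular molecule, 4 cuts → 4 fragments:
  53–97 → 45 bp
  98–105 → 8 bp
  106–149 → 44 bp
  150–196 then 1–52 → 47 + 52 = 99 bp
Sorted largest to smallest: 99, 45, 44, 8 bp.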